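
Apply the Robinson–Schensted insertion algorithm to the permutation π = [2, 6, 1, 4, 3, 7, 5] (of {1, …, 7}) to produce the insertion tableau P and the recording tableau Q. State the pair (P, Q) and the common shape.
P = [1, 3, 5] / [2, 4, 7] / [6];  Q = [1, 2, 6] / [3, 4, 7] / [5];  common shape = (3, 3, 1)

Row-insert the values π_1, π_2, … into P one at a time, bumping the leftmost entry strictly greater than the inserted value down to the next row. The recording tableau Q records, in position (i, j), the step at which that cell was added to P.
  Insert 2 (step 1): P = [2];  Q = [1]
  Insert 6 (step 2): P = [2, 6];  Q = [1, 2]
  Insert 1 (step 3): P = [1, 6] / [2];  Q = [1, 2] / [3]
  Insert 4 (step 4): P = [1, 4] / [2, 6];  Q = [1, 2] / [3, 4]
  Insert 3 (step 5): P = [1, 3] / [2, 4] / [6];  Q = [1, 2] / [3, 4] / [5]
  Insert 7 (step 6): P = [1, 3, 7] / [2, 4] / [6];  Q = [1, 2, 6] / [3, 4] / [5]
  Insert 5 (step 7): P = [1, 3, 5] / [2, 4, 7] / [6];  Q = [1, 2, 6] / [3, 4, 7] / [5]
Final shape: (3, 3, 1).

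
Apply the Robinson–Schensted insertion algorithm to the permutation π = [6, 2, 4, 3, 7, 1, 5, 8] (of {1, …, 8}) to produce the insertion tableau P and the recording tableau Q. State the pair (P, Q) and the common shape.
P = [1, 3, 5, 8] / [2, 7] / [4] / [6];  Q = [1, 3, 5, 8] / [2, 7] / [4] / [6];  common shape = (4, 2, 1, 1)

Row-insert the values π_1, π_2, … into P one at a time, bumping the leftmost entry strictly greater than the inserted value down to the next row. The recording tableau Q records, in position (i, j), the step at which that cell was added to P.
  Insert 6 (step 1): P = [6];  Q = [1]
  Insert 2 (step 2): P = [2] / [6];  Q = [1] / [2]
  Insert 4 (step 3): P = [2, 4] / [6];  Q = [1, 3] / [2]
  Insert 3 (step 4): P = [2, 3] / [4] / [6];  Q = [1, 3] / [2] / [4]
  Insert 7 (step 5): P = [2, 3, 7] / [4] / [6];  Q = [1, 3, 5] / [2] / [4]
  Insert 1 (step 6): P = [1, 3, 7] / [2] / [4] / [6];  Q = [1, 3, 5] / [2] / [4] / [6]
  Insert 5 (step 7): P = [1, 3, 5] / [2, 7] / [4] / [6];  Q = [1, 3, 5] / [2, 7] / [4] / [6]
  Insert 8 (step 8): P = [1, 3, 5, 8] / [2, 7] / [4] / [6];  Q = [1, 3, 5, 8] / [2, 7] / [4] / [6]
Final shape: (4, 2, 1, 1).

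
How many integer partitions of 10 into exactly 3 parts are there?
p(10, 3 parts) = 8

Partitions of n into exactly k parts ↔ partitions of n − k into at most k parts (subtract 1 from each part). For n = 10, k = 3, the partitions are: 8+1+1, 7+2+1, 6+3+1, 6+2+2, 5+4+1, 5+3+2, 4+4+2, 4+3+3. Count = 8.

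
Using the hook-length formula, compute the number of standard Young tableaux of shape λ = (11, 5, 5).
# SYT of shape (11, 5, 5) = 5317872

Hook-length formula: f^λ = n! / Π hook(c), product over all cells c of the Young diagram. For λ = (11, 5, 5), n = 21 boxes. Hook lengths by row (left-to-right, top-to-bottom): [13, 12, 11, 10, 9, 6, 5, 4, 3, 2, 1]; [6, 5, 4, 3, 2]; [5, 4, 3, 2, 1]. Product of hooks = 9607403520000. So f^λ = 21! / 9607403520000 = 51090942171709440000 / 9607403520000 = 5317872.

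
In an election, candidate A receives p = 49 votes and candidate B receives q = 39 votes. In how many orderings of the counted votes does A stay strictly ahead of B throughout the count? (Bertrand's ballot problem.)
Strict-lead orderings = 1698754643257653577894500

Total orderings of the 88 votes with 49 for A: C(88, 49) = 14949040860667351485471600. By the Bertrand ballot formula (Cycle Lemma / reflection principle), the number of orderings in which A is strictly ahead of B throughout is (p − q)/(p + q) · C(p + q, p) = (49 − 39)/(49 + 39) · 14949040860667351485471600 = 1698754643257653577894500.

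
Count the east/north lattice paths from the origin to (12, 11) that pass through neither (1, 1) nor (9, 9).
Number of paths = 417846

Inclusion–exclusion. Total paths: C(23, 12) = 1352078. Through P₁: C(2, 1)·C(21, 11) = 705432. Through P₂: C(18, 9)·C(5, 3) = 486200. Since P₁ is strictly southwest of P₂, a monotone path through both must visit P₁ then P₂; paths through both = C(2, 1)·C(16, 8)·C(5, 3) = 257400. Avoid both = 1352078 − 705432 − 486200 + 257400 = 417846.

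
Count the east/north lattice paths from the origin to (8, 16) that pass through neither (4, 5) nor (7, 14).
Number of paths = 297801

Inclusion–exclusion. Total paths: C(24, 8) = 735471. Through P₁: C(9, 4)·C(15, 4) = 171990. Through P₂: C(21, 7)·C(3, 1) = 348840. Since P₁ is strictly southwest of P₂, a monotone path through both must visit P₁ then P₂; paths through both = C(9, 4)·C(12, 3)·C(3, 1) = 83160. Avoid both = 735471 − 171990 − 348840 + 83160 = 297801.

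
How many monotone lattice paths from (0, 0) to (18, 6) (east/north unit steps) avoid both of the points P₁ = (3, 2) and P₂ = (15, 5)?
Number of paths = 52020

Inclusion–exclusion. Total paths: C(24, 18) = 134596. Through P₁: C(5, 3)·C(19, 15) = 38760. Through P₂: C(20, 15)·C(4, 3) = 62016. Since P₁ is strictly southwest of P₂, a monotone path through both must visit P₁ then P₂; paths through both = C(5, 3)·C(15, 12)·C(4, 3) = 18200. Avoid both = 134596 − 38760 − 62016 + 18200 = 52020.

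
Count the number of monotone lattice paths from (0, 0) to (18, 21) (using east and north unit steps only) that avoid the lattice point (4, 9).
Number of paths = 55453888490

Total paths from (0, 0) to (18, 21): C(39, 18) = 62359143990. Paths through (4, 9): (paths (0, 0) → (4, 9)) × (paths (4, 9) → (18, 21)) = C(13, 4) · C(26, 14) = 715 · 9657700 = 6905255500. Avoidance count = 62359143990 − 6905255500 = 55453888490.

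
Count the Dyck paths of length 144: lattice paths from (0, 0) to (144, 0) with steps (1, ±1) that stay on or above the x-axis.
C_72 = 20276890389709399862928998568254641025700

These Dyck paths are counted by the Catalan number C_n = (1/(n + 1)) · C(2n, n). For n = 72: C_72 = (1/73) · C(144, 72) = 1480212998448786189993816895482588794876100/73 = 20276890389709399862928998568254641025700.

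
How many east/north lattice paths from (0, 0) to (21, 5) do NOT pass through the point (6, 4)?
Number of paths = 62420

Total paths from (0, 0) to (21, 5): C(26, 21) = 65780. Paths through (6, 4): (paths (0, 0) → (6, 4)) × (paths (6, 4) → (21, 5)) = C(10, 6) · C(16, 15) = 210 · 16 = 3360. Avoidance count = 65780 − 3360 = 62420.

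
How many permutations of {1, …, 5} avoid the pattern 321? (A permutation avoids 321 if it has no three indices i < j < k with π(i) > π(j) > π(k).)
C_5 = 42

These 321-avoiding permutations are counted by the Catalan number C_n = (1/(n + 1)) · C(2n, n). For n = 5: C_5 = (1/6) · C(10, 5) = 252/6 = 42.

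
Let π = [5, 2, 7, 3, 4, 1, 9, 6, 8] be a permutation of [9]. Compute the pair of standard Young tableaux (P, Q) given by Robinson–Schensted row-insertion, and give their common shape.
P = [1, 3, 4, 6, 8] / [2, 7, 9] / [5];  Q = [1, 3, 5, 7, 9] / [2, 4, 8] / [6];  common shape = (5, 3, 1)

Row-insert the values π_1, π_2, … into P one at a time, bumping the leftmost entry strictly greater than the inserted value down to the next row. The recording tableau Q records, in position (i, j), the step at which that cell was added to P.
  Insert 5 (step 1): P = [5];  Q = [1]
  Insert 2 (step 2): P = [2] / [5];  Q = [1] / [2]
  Insert 7 (step 3): P = [2, 7] / [5];  Q = [1, 3] / [2]
  Insert 3 (step 4): P = [2, 3] / [5, 7];  Q = [1, 3] / [2, 4]
  Insert 4 (step 5): P = [2, 3, 4] / [5, 7];  Q = [1, 3, 5] / [2, 4]
  Insert 1 (step 6): P = [1, 3, 4] / [2, 7] / [5];  Q = [1, 3, 5] / [2, 4] / [6]
  Insert 9 (step 7): P = [1, 3, 4, 9] / [2, 7] / [5];  Q = [1, 3, 5, 7] / [2, 4] / [6]
  Insert 6 (step 8): P = [1, 3, 4, 6] / [2, 7, 9] / [5];  Q = [1, 3, 5, 7] / [2, 4, 8] / [6]
  Insert 8 (step 9): P = [1, 3, 4, 6, 8] / [2, 7, 9] / [5];  Q = [1, 3, 5, 7, 9] / [2, 4, 8] / [6]
Final shape: (5, 3, 1).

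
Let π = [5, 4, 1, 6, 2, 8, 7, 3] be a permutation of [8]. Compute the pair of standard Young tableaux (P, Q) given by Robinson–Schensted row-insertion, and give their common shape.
P = [1, 2, 3] / [4, 6, 7] / [5, 8];  Q = [1, 4, 6] / [2, 5, 7] / [3, 8];  common shape = (3, 3, 2)

Row-insert the values π_1, π_2, … into P one at a time, bumping the leftmost entry strictly greater than the inserted value down to the next row. The recording tableau Q records, in position (i, j), the step at which that cell was added to P.
  Insert 5 (step 1): P = [5];  Q = [1]
  Insert 4 (step 2): P = [4] / [5];  Q = [1] / [2]
  Insert 1 (step 3): P = [1] / [4] / [5];  Q = [1] / [2] / [3]
  Insert 6 (step 4): P = [1, 6] / [4] / [5];  Q = [1, 4] / [2] / [3]
  Insert 2 (step 5): P = [1, 2] / [4, 6] / [5];  Q = [1, 4] / [2, 5] / [3]
  Insert 8 (step 6): P = [1, 2, 8] / [4, 6] / [5];  Q = [1, 4, 6] / [2, 5] / [3]
  Insert 7 (step 7): P = [1, 2, 7] / [4, 6, 8] / [5];  Q = [1, 4, 6] / [2, 5, 7] / [3]
  Insert 3 (step 8): P = [1, 2, 3] / [4, 6, 7] / [5, 8];  Q = [1, 4, 6] / [2, 5, 7] / [3, 8]
Final shape: (3, 3, 2).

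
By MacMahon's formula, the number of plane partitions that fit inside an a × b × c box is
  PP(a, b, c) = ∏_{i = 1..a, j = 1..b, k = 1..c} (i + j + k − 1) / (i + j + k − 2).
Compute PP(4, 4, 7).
PP(4, 4, 7) = 44537922

Evaluate the triple product over i = 1..4, j = 1..4, k = 1..7. The factors are (2/1) · (3/2) · (4/3) · (5/4) · (6/5) · (7/6) · (8/7) · (3/2) · … (112 factors total). The numerators and denominators telescope so the product is an integer; carrying out the multiplication exactly gives PP(4, 4, 7) = 44537922.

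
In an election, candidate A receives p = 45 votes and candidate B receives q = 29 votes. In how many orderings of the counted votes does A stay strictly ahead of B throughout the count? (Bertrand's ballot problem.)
Strict-lead orderings = 67622004810892365568

Total orderings of the 74 votes with 45 for A: C(74, 45) = 312751772250377190752. By the Bertrand ballot formula (Cycle Lemma / reflection principle), the number of orderings in which A is strictly ahead of B throughout is (p − q)/(p + q) · C(p + q, p) = (45 − 29)/(45 + 29) · 312751772250377190752 = 67622004810892365568.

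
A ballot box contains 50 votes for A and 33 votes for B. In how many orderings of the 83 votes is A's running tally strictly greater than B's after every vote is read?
Strict-lead orderings = 30599544078658814831442

Total orderings of the 83 votes with 50 for A: C(83, 50) = 149397774031098919471158. By the Bertrand ballot formula (Cycle Lemma / reflection principle), the number of orderings in which A is strictly ahead of B throughout is (p − q)/(p + q) · C(p + q, p) = (50 − 33)/(50 + 33) · 149397774031098919471158 = 30599544078658814831442.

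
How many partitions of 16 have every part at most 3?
p(16, parts ≤ 3) = 30

Partitions of 16 with all parts ≤ 3: 3+3+3+3+3+1, 3+3+3+3+2+2, 3+3+3+3+2+1+1, 3+3+3+3+1+1+1+1, 3+3+3+2+2+2+1, 3+3+3+2+2+1+1+1, 3+3+3+2+1+1+1+1+1, 3+3+3+1+1+1+1+1+1+1, 3+3+2+2+2+2+2, 3+3+2+2+2+2+1+1, 3+3+2+2+2+1+1+1+1, 3+3+2+2+1+1+1+1+1+1, 3+3+2+1+1+1+1+1+1+1+1, 3+3+1+1+1+1+1+1+1+1+1+1, 3+2+2+2+2+2+2+1, 3+2+2+2+2+2+1+1+1, 3+2+2+2+2+1+1+1+1+1, 3+2+2+2+1+1+1+1+1+1+1, 3+2+2+1+1+1+1+1+1+1+1+1, 3+2+1+1+1+1+1+1+1+1+1+1+1, 3+1+1+1+1+1+1+1+1+1+1+1+1+1, 2+2+2+2+2+2+2+2, 2+2+2+2+2+2+2+1+1, 2+2+2+2+2+2+1+1+1+1, 2+2+2+2+2+1+1+1+1+1+1, 2+2+2+2+1+1+1+1+1+1+1+1, 2+2+2+1+1+1+1+1+1+1+1+1+1, 2+2+1+1+1+1+1+1+1+1+1+1+1+1, 2+1+1+1+1+1+1+1+1+1+1+1+1+1+1, 1+1+1+1+1+1+1+1+1+1+1+1+1+1+1+1. Count = 30.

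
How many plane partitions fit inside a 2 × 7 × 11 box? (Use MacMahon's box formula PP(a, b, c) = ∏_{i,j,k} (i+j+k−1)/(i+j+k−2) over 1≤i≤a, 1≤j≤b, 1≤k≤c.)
PP(2, 7, 11) = 200443464

Evaluate the triple product over i = 1..2, j = 1..7, k = 1..11. The factors are (2/1) · (3/2) · (4/3) · (5/4) · (6/5) · (7/6) · (8/7) · (9/8) · … (154 factors total). The numerators and denominators telescope so the product is an integer; carrying out the multiplication exactly gives PP(2, 7, 11) = 200443464.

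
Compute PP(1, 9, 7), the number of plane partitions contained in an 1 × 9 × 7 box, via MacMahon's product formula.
PP(1, 9, 7) = 11440

Evaluate the triple product over i = 1..1, j = 1..9, k = 1..7. The factors are (2/1) · (3/2) · (4/3) · (5/4) · (6/5) · (7/6) · (8/7) · (3/2) · … (63 factors total). The numerators and denominators telescope so the product is an integer; carrying out the multiplication exactly gives PP(1, 9, 7) = 11440.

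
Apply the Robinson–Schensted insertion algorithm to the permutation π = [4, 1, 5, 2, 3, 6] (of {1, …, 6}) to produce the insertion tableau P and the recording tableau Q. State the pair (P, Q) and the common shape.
P = [1, 2, 3, 6] / [4, 5];  Q = [1, 3, 5, 6] / [2, 4];  common shape = (4, 2)

Row-insert the values π_1, π_2, … into P one at a time, bumping the leftmost entry strictly greater than the inserted value down to the next row. The recording tableau Q records, in position (i, j), the step at which that cell was added to P.
  Insert 4 (step 1): P = [4];  Q = [1]
  Insert 1 (step 2): P = [1] / [4];  Q = [1] / [2]
  Insert 5 (step 3): P = [1, 5] / [4];  Q = [1, 3] / [2]
  Insert 2 (step 4): P = [1, 2] / [4, 5];  Q = [1, 3] / [2, 4]
  Insert 3 (step 5): P = [1, 2, 3] / [4, 5];  Q = [1, 3, 5] / [2, 4]
  Insert 6 (step 6): P = [1, 2, 3, 6] / [4, 5];  Q = [1, 3, 5, 6] / [2, 4]
Final shape: (4, 2).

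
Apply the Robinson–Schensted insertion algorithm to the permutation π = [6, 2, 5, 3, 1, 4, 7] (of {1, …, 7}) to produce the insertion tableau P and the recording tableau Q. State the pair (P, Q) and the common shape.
P = [1, 3, 4, 7] / [2] / [5] / [6];  Q = [1, 3, 6, 7] / [2] / [4] / [5];  common shape = (4, 1, 1, 1)

Row-insert the values π_1, π_2, … into P one at a time, bumping the leftmost entry strictly greater than the inserted value down to the next row. The recording tableau Q records, in position (i, j), the step at which that cell was added to P.
  Insert 6 (step 1): P = [6];  Q = [1]
  Insert 2 (step 2): P = [2] / [6];  Q = [1] / [2]
  Insert 5 (step 3): P = [2, 5] / [6];  Q = [1, 3] / [2]
  Insert 3 (step 4): P = [2, 3] / [5] / [6];  Q = [1, 3] / [2] / [4]
  Insert 1 (step 5): P = [1, 3] / [2] / [5] / [6];  Q = [1, 3] / [2] / [4] / [5]
  Insert 4 (step 6): P = [1, 3, 4] / [2] / [5] / [6];  Q = [1, 3, 6] / [2] / [4] / [5]
  Insert 7 (step 7): P = [1, 3, 4, 7] / [2] / [5] / [6];  Q = [1, 3, 6, 7] / [2] / [4] / [5]
Final shape: (4, 1, 1, 1).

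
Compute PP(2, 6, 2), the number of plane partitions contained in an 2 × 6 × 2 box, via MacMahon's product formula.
PP(2, 6, 2) = 336

Evaluate the triple product over i = 1..2, j = 1..6, k = 1..2. The factors are (2/1) · (3/2) · (3/2) · (4/3) · (4/3) · (5/4) · (5/4) · (6/5) · … (24 factors total). The numerators and denominators telescope so the product is an integer; carrying out the multiplication exactly gives PP(2, 6, 2) = 336.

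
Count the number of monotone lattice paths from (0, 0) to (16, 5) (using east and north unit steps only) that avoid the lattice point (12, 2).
Number of paths = 17164

Total paths from (0, 0) to (16, 5): C(21, 16) = 20349. Paths through (12, 2): (paths (0, 0) → (12, 2)) × (paths (12, 2) → (16, 5)) = C(14, 12) · C(7, 4) = 91 · 35 = 3185. Avoidance count = 20349 − 3185 = 17164.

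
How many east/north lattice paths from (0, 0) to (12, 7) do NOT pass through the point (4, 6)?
Number of paths = 48498

Total paths from (0, 0) to (12, 7): C(19, 12) = 50388. Paths through (4, 6): (paths (0, 0) → (4, 6)) × (paths (4, 6) → (12, 7)) = C(10, 4) · C(9, 8) = 210 · 9 = 1890. Avoidance count = 50388 − 1890 = 48498.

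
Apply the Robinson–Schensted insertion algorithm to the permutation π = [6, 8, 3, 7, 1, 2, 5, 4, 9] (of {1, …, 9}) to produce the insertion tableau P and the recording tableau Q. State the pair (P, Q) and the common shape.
P = [1, 2, 4, 9] / [3, 5] / [6, 7] / [8];  Q = [1, 2, 7, 9] / [3, 4] / [5, 6] / [8];  common shape = (4, 2, 2, 1)

Row-insert the values π_1, π_2, … into P one at a time, bumping the leftmost entry strictly greater than the inserted value down to the next row. The recording tableau Q records, in position (i, j), the step at which that cell was added to P.
  Insert 6 (step 1): P = [6];  Q = [1]
  Insert 8 (step 2): P = [6, 8];  Q = [1, 2]
  Insert 3 (step 3): P = [3, 8] / [6];  Q = [1, 2] / [3]
  Insert 7 (step 4): P = [3, 7] / [6, 8];  Q = [1, 2] / [3, 4]
  Insert 1 (step 5): P = [1, 7] / [3, 8] / [6];  Q = [1, 2] / [3, 4] / [5]
  Insert 2 (step 6): P = [1, 2] / [3, 7] / [6, 8];  Q = [1, 2] / [3, 4] / [5, 6]
  Insert 5 (step 7): P = [1, 2, 5] / [3, 7] / [6, 8];  Q = [1, 2, 7] / [3, 4] / [5, 6]
  Insert 4 (step 8): P = [1, 2, 4] / [3, 5] / [6, 7] / [8];  Q = [1, 2, 7] / [3, 4] / [5, 6] / [8]
  Insert 9 (step 9): P = [1, 2, 4, 9] / [3, 5] / [6, 7] / [8];  Q = [1, 2, 7, 9] / [3, 4] / [5, 6] / [8]
Final shape: (4, 2, 2, 1).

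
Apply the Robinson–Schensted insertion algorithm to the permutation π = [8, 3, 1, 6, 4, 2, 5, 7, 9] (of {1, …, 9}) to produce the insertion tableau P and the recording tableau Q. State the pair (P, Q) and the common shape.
P = [1, 2, 5, 7, 9] / [3, 4] / [6] / [8];  Q = [1, 4, 7, 8, 9] / [2, 5] / [3] / [6];  common shape = (5, 2, 1, 1)

Row-insert the values π_1, π_2, … into P one at a time, bumping the leftmost entry strictly greater than the inserted value down to the next row. The recording tableau Q records, in position (i, j), the step at which that cell was added to P.
  Insert 8 (step 1): P = [8];  Q = [1]
  Insert 3 (step 2): P = [3] / [8];  Q = [1] / [2]
  Insert 1 (step 3): P = [1] / [3] / [8];  Q = [1] / [2] / [3]
  Insert 6 (step 4): P = [1, 6] / [3] / [8];  Q = [1, 4] / [2] / [3]
  Insert 4 (step 5): P = [1, 4] / [3, 6] / [8];  Q = [1, 4] / [2, 5] / [3]
  Insert 2 (step 6): P = [1, 2] / [3, 4] / [6] / [8];  Q = [1, 4] / [2, 5] / [3] / [6]
  Insert 5 (step 7): P = [1, 2, 5] / [3, 4] / [6] / [8];  Q = [1, 4, 7] / [2, 5] / [3] / [6]
  Insert 7 (step 8): P = [1, 2, 5, 7] / [3, 4] / [6] / [8];  Q = [1, 4, 7, 8] / [2, 5] / [3] / [6]
  Insert 9 (step 9): P = [1, 2, 5, 7, 9] / [3, 4] / [6] / [8];  Q = [1, 4, 7, 8, 9] / [2, 5] / [3] / [6]
Final shape: (5, 2, 1, 1).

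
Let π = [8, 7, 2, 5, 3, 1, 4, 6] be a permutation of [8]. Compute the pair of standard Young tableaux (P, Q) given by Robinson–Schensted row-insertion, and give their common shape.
P = [1, 3, 4, 6] / [2] / [5] / [7] / [8];  Q = [1, 4, 7, 8] / [2] / [3] / [5] / [6];  common shape = (4, 1, 1, 1, 1)

Row-insert the values π_1, π_2, … into P one at a time, bumping the leftmost entry strictly greater than the inserted value down to the next row. The recording tableau Q records, in position (i, j), the step at which that cell was added to P.
  Insert 8 (step 1): P = [8];  Q = [1]
  Insert 7 (step 2): P = [7] / [8];  Q = [1] / [2]
  Insert 2 (step 3): P = [2] / [7] / [8];  Q = [1] / [2] / [3]
  Insert 5 (step 4): P = [2, 5] / [7] / [8];  Q = [1, 4] / [2] / [3]
  Insert 3 (step 5): P = [2, 3] / [5] / [7] / [8];  Q = [1, 4] / [2] / [3] / [5]
  Insert 1 (step 6): P = [1, 3] / [2] / [5] / [7] / [8];  Q = [1, 4] / [2] / [3] / [5] / [6]
  Insert 4 (step 7): P = [1, 3, 4] / [2] / [5] / [7] / [8];  Q = [1, 4, 7] / [2] / [3] / [5] / [6]
  Insert 6 (step 8): P = [1, 3, 4, 6] / [2] / [5] / [7] / [8];  Q = [1, 4, 7, 8] / [2] / [3] / [5] / [6]
Final shape: (4, 1, 1, 1, 1).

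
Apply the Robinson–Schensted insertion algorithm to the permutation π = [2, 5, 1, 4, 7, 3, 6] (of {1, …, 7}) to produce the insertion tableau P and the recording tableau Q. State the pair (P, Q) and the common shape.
P = [1, 3, 6] / [2, 4, 7] / [5];  Q = [1, 2, 5] / [3, 4, 7] / [6];  common shape = (3, 3, 1)

Row-insert the values π_1, π_2, … into P one at a time, bumping the leftmost entry strictly greater than the inserted value down to the next row. The recording tableau Q records, in position (i, j), the step at which that cell was added to P.
  Insert 2 (step 1): P = [2];  Q = [1]
  Insert 5 (step 2): P = [2, 5];  Q = [1, 2]
  Insert 1 (step 3): P = [1, 5] / [2];  Q = [1, 2] / [3]
  Insert 4 (step 4): P = [1, 4] / [2, 5];  Q = [1, 2] / [3, 4]
  Insert 7 (step 5): P = [1, 4, 7] / [2, 5];  Q = [1, 2, 5] / [3, 4]
  Insert 3 (step 6): P = [1, 3, 7] / [2, 4] / [5];  Q = [1, 2, 5] / [3, 4] / [6]
  Insert 6 (step 7): P = [1, 3, 6] / [2, 4, 7] / [5];  Q = [1, 2, 5] / [3, 4, 7] / [6]
Final shape: (3, 3, 1).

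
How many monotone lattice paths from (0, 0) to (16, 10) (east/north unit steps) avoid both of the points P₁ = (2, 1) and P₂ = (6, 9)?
Number of paths = 2821445

Inclusion–exclusion. Total paths: C(26, 16) = 5311735. Through P₁: C(3, 2)·C(23, 14) = 2451570. Through P₂: C(15, 6)·C(11, 10) = 55055. Since P₁ is strictly southwest of P₂, a monotone path through both must visit P₁ then P₂; paths through both = C(3, 2)·C(12, 4)·C(11, 10) = 16335. Avoid both = 5311735 − 2451570 − 55055 + 16335 = 2821445.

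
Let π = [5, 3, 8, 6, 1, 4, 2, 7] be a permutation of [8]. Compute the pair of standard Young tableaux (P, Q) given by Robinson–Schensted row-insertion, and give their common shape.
P = [1, 2, 7] / [3, 4] / [5, 6] / [8];  Q = [1, 3, 8] / [2, 4] / [5, 6] / [7];  common shape = (3, 2, 2, 1)

Row-insert the values π_1, π_2, … into P one at a time, bumping the leftmost entry strictly greater than the inserted value down to the next row. The recording tableau Q records, in position (i, j), the step at which that cell was added to P.
  Insert 5 (step 1): P = [5];  Q = [1]
  Insert 3 (step 2): P = [3] / [5];  Q = [1] / [2]
  Insert 8 (step 3): P = [3, 8] / [5];  Q = [1, 3] / [2]
  Insert 6 (step 4): P = [3, 6] / [5, 8];  Q = [1, 3] / [2, 4]
  Insert 1 (step 5): P = [1, 6] / [3, 8] / [5];  Q = [1, 3] / [2, 4] / [5]
  Insert 4 (step 6): P = [1, 4] / [3, 6] / [5, 8];  Q = [1, 3] / [2, 4] / [5, 6]
  Insert 2 (step 7): P = [1, 2] / [3, 4] / [5, 6] / [8];  Q = [1, 3] / [2, 4] / [5, 6] / [7]
  Insert 7 (step 8): P = [1, 2, 7] / [3, 4] / [5, 6] / [8];  Q = [1, 3, 8] / [2, 4] / [5, 6] / [7]
Final shape: (3, 2, 2, 1).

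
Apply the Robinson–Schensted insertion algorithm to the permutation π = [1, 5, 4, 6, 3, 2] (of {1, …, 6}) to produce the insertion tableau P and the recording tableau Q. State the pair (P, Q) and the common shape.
P = [1, 2, 6] / [3] / [4] / [5];  Q = [1, 2, 4] / [3] / [5] / [6];  common shape = (3, 1, 1, 1)

Row-insert the values π_1, π_2, … into P one at a time, bumping the leftmost entry strictly greater than the inserted value down to the next row. The recording tableau Q records, in position (i, j), the step at which that cell was added to P.
  Insert 1 (step 1): P = [1];  Q = [1]
  Insert 5 (step 2): P = [1, 5];  Q = [1, 2]
  Insert 4 (step 3): P = [1, 4] / [5];  Q = [1, 2] / [3]
  Insert 6 (step 4): P = [1, 4, 6] / [5];  Q = [1, 2, 4] / [3]
  Insert 3 (step 5): P = [1, 3, 6] / [4] / [5];  Q = [1, 2, 4] / [3] / [5]
  Insert 2 (step 6): P = [1, 2, 6] / [3] / [4] / [5];  Q = [1, 2, 4] / [3] / [5] / [6]
Final shape: (3, 1, 1, 1).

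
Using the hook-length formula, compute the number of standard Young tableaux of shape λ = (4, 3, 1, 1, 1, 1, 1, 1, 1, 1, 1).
# SYT of shape (4, 3, 1, 1, 1, 1, 1, 1, 1, 1, 1) = 14300

Hook-length formula: f^λ = n! / Π hook(c), product over all cells c of the Young diagram. For λ = (4, 3, 1, 1, 1, 1, 1, 1, 1, 1, 1), n = 16 boxes. Hook lengths by row (left-to-right, top-to-bottom): [14, 4, 3, 1]; [12, 2, 1]; [9]; [8]; [7]; [6]; [5]; [4]; [3]; [2]; [1]. Product of hooks = 1463132160. So f^λ = 16! / 1463132160 = 20922789888000 / 1463132160 = 14300.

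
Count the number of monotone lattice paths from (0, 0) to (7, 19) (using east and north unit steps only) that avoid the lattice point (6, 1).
Number of paths = 657667

Total paths from (0, 0) to (7, 19): C(26, 7) = 657800. Paths through (6, 1): (paths (0, 0) → (6, 1)) × (paths (6, 1) → (7, 19)) = C(7, 6) · C(19, 1) = 7 · 19 = 133. Avoidance count = 657800 − 133 = 657667.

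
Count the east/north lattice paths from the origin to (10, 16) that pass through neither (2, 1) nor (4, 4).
Number of paths = 3098233

Inclusion–exclusion. Total paths: C(26, 10) = 5311735. Through P₁: C(3, 2)·C(23, 8) = 1470942. Through P₂: C(8, 4)·C(18, 6) = 1299480. Since P₁ is strictly southwest of P₂, a monotone path through both must visit P₁ then P₂; paths through both = C(3, 2)·C(5, 2)·C(18, 6) = 556920. Avoid both = 5311735 − 1470942 − 1299480 + 556920 = 3098233.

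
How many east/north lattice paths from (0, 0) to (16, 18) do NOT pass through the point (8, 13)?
Number of paths = 1942069800

Total paths from (0, 0) to (16, 18): C(34, 16) = 2203961430. Paths through (8, 13): (paths (0, 0) → (8, 13)) × (paths (8, 13) → (16, 18)) = C(21, 8) · C(13, 8) = 203490 · 1287 = 261891630. Avoidance count = 2203961430 − 261891630 = 1942069800.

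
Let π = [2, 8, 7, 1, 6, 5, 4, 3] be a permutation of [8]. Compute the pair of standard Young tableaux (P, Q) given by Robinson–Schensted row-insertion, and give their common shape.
P = [1, 3] / [2, 4] / [5] / [6] / [7] / [8];  Q = [1, 2] / [3, 5] / [4] / [6] / [7] / [8];  common shape = (2, 2, 1, 1, 1, 1)

Row-insert the values π_1, π_2, … into P one at a time, bumping the leftmost entry strictly greater than the inserted value down to the next row. The recording tableau Q records, in position (i, j), the step at which that cell was added to P.
  Insert 2 (step 1): P = [2];  Q = [1]
  Insert 8 (step 2): P = [2, 8];  Q = [1, 2]
  Insert 7 (step 3): P = [2, 7] / [8];  Q = [1, 2] / [3]
  Insert 1 (step 4): P = [1, 7] / [2] / [8];  Q = [1, 2] / [3] / [4]
  Insert 6 (step 5): P = [1, 6] / [2, 7] / [8];  Q = [1, 2] / [3, 5] / [4]
  Insert 5 (step 6): P = [1, 5] / [2, 6] / [7] / [8];  Q = [1, 2] / [3, 5] / [4] / [6]
  Insert 4 (step 7): P = [1, 4] / [2, 5] / [6] / [7] / [8];  Q = [1, 2] / [3, 5] / [4] / [6] / [7]
  Insert 3 (step 8): P = [1, 3] / [2, 4] / [5] / [6] / [7] / [8];  Q = [1, 2] / [3, 5] / [4] / [6] / [7] / [8]
Final shape: (2, 2, 1, 1, 1, 1).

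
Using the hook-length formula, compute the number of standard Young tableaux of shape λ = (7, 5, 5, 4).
# SYT of shape (7, 5, 5, 4) = 69837768

Hook-length formula: f^λ = n! / Π hook(c), product over all cells c of the Young diagram. For λ = (7, 5, 5, 4), n = 21 boxes. Hook lengths by row (left-to-right, top-to-bottom): [10, 9, 8, 7, 5, 2, 1]; [7, 6, 5, 4, 2]; [6, 5, 4, 3, 1]; [4, 3, 2, 1]. Product of hooks = 731566080000. So f^λ = 21! / 731566080000 = 51090942171709440000 / 731566080000 = 69837768.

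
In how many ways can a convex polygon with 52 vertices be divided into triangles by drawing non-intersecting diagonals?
C_50 = 1978261657756160653623774456

These polygon triangulations are counted by the Catalan number C_n = (1/(n + 1)) · C(2n, n). For n = 50: C_50 = (1/51) · C(100, 50) = 100891344545564193334812497256/51 = 1978261657756160653623774456.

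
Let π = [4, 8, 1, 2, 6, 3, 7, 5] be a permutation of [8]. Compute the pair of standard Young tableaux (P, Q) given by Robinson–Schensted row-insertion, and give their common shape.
P = [1, 2, 3, 5] / [4, 6, 7] / [8];  Q = [1, 2, 5, 7] / [3, 4, 8] / [6];  common shape = (4, 3, 1)

Row-insert the values π_1, π_2, … into P one at a time, bumping the leftmost entry strictly greater than the inserted value down to the next row. The recording tableau Q records, in position (i, j), the step at which that cell was added to P.
  Insert 4 (step 1): P = [4];  Q = [1]
  Insert 8 (step 2): P = [4, 8];  Q = [1, 2]
  Insert 1 (step 3): P = [1, 8] / [4];  Q = [1, 2] / [3]
  Insert 2 (step 4): P = [1, 2] / [4, 8];  Q = [1, 2] / [3, 4]
  Insert 6 (step 5): P = [1, 2, 6] / [4, 8];  Q = [1, 2, 5] / [3, 4]
  Insert 3 (step 6): P = [1, 2, 3] / [4, 6] / [8];  Q = [1, 2, 5] / [3, 4] / [6]
  Insert 7 (step 7): P = [1, 2, 3, 7] / [4, 6] / [8];  Q = [1, 2, 5, 7] / [3, 4] / [6]
  Insert 5 (step 8): P = [1, 2, 3, 5] / [4, 6, 7] / [8];  Q = [1, 2, 5, 7] / [3, 4, 8] / [6]
Final shape: (4, 3, 1).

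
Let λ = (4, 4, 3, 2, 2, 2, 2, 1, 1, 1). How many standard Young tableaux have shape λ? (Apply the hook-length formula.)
# SYT of shape (4, 4, 3, 2, 2, 2, 2, 1, 1, 1) = 287260050

Hook-length formula: f^λ = n! / Π hook(c), product over all cells c of the Young diagram. For λ = (4, 4, 3, 2, 2, 2, 2, 1, 1, 1), n = 22 boxes. Hook lengths by row (left-to-right, top-to-bottom): [13, 9, 4, 2]; [12, 8, 3, 1]; [10, 6, 1]; [8, 4]; [7, 3]; [6, 2]; [5, 1]; [3]; [2]; [1]. Product of hooks = 3912833433600. So f^λ = 22! / 3912833433600 = 1124000727777607680000 / 3912833433600 = 287260050.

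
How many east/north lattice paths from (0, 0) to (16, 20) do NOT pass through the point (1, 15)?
Number of paths = 7307624046

Total paths from (0, 0) to (16, 20): C(36, 16) = 7307872110. Paths through (1, 15): (paths (0, 0) → (1, 15)) × (paths (1, 15) → (16, 20)) = C(16, 1) · C(20, 15) = 16 · 15504 = 248064. Avoidance count = 7307872110 − 248064 = 7307624046.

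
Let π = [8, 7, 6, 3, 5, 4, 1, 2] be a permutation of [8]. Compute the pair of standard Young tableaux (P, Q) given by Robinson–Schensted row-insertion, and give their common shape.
P = [1, 2] / [3, 4] / [5] / [6] / [7] / [8];  Q = [1, 5] / [2, 8] / [3] / [4] / [6] / [7];  common shape = (2, 2, 1, 1, 1, 1)

Row-insert the values π_1, π_2, … into P one at a time, bumping the leftmost entry strictly greater than the inserted value down to the next row. The recording tableau Q records, in position (i, j), the step at which that cell was added to P.
  Insert 8 (step 1): P = [8];  Q = [1]
  Insert 7 (step 2): P = [7] / [8];  Q = [1] / [2]
  Insert 6 (step 3): P = [6] / [7] / [8];  Q = [1] / [2] / [3]
  Insert 3 (step 4): P = [3] / [6] / [7] / [8];  Q = [1] / [2] / [3] / [4]
  Insert 5 (step 5): P = [3, 5] / [6] / [7] / [8];  Q = [1, 5] / [2] / [3] / [4]
  Insert 4 (step 6): P = [3, 4] / [5] / [6] / [7] / [8];  Q = [1, 5] / [2] / [3] / [4] / [6]
  Insert 1 (step 7): P = [1, 4] / [3] / [5] / [6] / [7] / [8];  Q = [1, 5] / [2] / [3] / [4] / [6] / [7]
  Insert 2 (step 8): P = [1, 2] / [3, 4] / [5] / [6] / [7] / [8];  Q = [1, 5] / [2, 8] / [3] / [4] / [6] / [7]
Final shape: (2, 2, 1, 1, 1, 1).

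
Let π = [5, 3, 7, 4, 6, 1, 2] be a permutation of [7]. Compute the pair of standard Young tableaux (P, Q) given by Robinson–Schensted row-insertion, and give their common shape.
P = [1, 2, 6] / [3, 4] / [5, 7];  Q = [1, 3, 5] / [2, 4] / [6, 7];  common shape = (3, 2, 2)

Row-insert the values π_1, π_2, … into P one at a time, bumping the leftmost entry strictly greater than the inserted value down to the next row. The recording tableau Q records, in position (i, j), the step at which that cell was added to P.
  Insert 5 (step 1): P = [5];  Q = [1]
  Insert 3 (step 2): P = [3] / [5];  Q = [1] / [2]
  Insert 7 (step 3): P = [3, 7] / [5];  Q = [1, 3] / [2]
  Insert 4 (step 4): P = [3, 4] / [5, 7];  Q = [1, 3] / [2, 4]
  Insert 6 (step 5): P = [3, 4, 6] / [5, 7];  Q = [1, 3, 5] / [2, 4]
  Insert 1 (step 6): P = [1, 4, 6] / [3, 7] / [5];  Q = [1, 3, 5] / [2, 4] / [6]
  Insert 2 (step 7): P = [1, 2, 6] / [3, 4] / [5, 7];  Q = [1, 3, 5] / [2, 4] / [6, 7]
Final shape: (3, 2, 2).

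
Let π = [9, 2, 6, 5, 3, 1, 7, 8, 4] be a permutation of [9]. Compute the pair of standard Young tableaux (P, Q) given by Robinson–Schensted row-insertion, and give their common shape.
P = [1, 3, 4, 8] / [2, 7] / [5] / [6] / [9];  Q = [1, 3, 7, 8] / [2, 9] / [4] / [5] / [6];  common shape = (4, 2, 1, 1, 1)

Row-insert the values π_1, π_2, … into P one at a time, bumping the leftmost entry strictly greater than the inserted value down to the next row. The recording tableau Q records, in position (i, j), the step at which that cell was added to P.
  Insert 9 (step 1): P = [9];  Q = [1]
  Insert 2 (step 2): P = [2] / [9];  Q = [1] / [2]
  Insert 6 (step 3): P = [2, 6] / [9];  Q = [1, 3] / [2]
  Insert 5 (step 4): P = [2, 5] / [6] / [9];  Q = [1, 3] / [2] / [4]
  Insert 3 (step 5): P = [2, 3] / [5] / [6] / [9];  Q = [1, 3] / [2] / [4] / [5]
  Insert 1 (step 6): P = [1, 3] / [2] / [5] / [6] / [9];  Q = [1, 3] / [2] / [4] / [5] / [6]
  Insert 7 (step 7): P = [1, 3, 7] / [2] / [5] / [6] / [9];  Q = [1, 3, 7] / [2] / [4] / [5] / [6]
  Insert 8 (step 8): P = [1, 3, 7, 8] / [2] / [5] / [6] / [9];  Q = [1, 3, 7, 8] / [2] / [4] / [5] / [6]
  Insert 4 (step 9): P = [1, 3, 4, 8] / [2, 7] / [5] / [6] / [9];  Q = [1, 3, 7, 8] / [2, 9] / [4] / [5] / [6]
Final shape: (4, 2, 1, 1, 1).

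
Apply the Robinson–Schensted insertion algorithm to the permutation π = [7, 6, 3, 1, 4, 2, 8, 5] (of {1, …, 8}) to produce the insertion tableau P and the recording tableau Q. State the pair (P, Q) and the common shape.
P = [1, 2, 5] / [3, 4, 8] / [6] / [7];  Q = [1, 5, 7] / [2, 6, 8] / [3] / [4];  common shape = (3, 3, 1, 1)

Row-insert the values π_1, π_2, … into P one at a time, bumping the leftmost entry strictly greater than the inserted value down to the next row. The recording tableau Q records, in position (i, j), the step at which that cell was added to P.
  Insert 7 (step 1): P = [7];  Q = [1]
  Insert 6 (step 2): P = [6] / [7];  Q = [1] / [2]
  Insert 3 (step 3): P = [3] / [6] / [7];  Q = [1] / [2] / [3]
  Insert 1 (step 4): P = [1] / [3] / [6] / [7];  Q = [1] / [2] / [3] / [4]
  Insert 4 (step 5): P = [1, 4] / [3] / [6] / [7];  Q = [1, 5] / [2] / [3] / [4]
  Insert 2 (step 6): P = [1, 2] / [3, 4] / [6] / [7];  Q = [1, 5] / [2, 6] / [3] / [4]
  Insert 8 (step 7): P = [1, 2, 8] / [3, 4] / [6] / [7];  Q = [1, 5, 7] / [2, 6] / [3] / [4]
  Insert 5 (step 8): P = [1, 2, 5] / [3, 4, 8] / [6] / [7];  Q = [1, 5, 7] / [2, 6, 8] / [3] / [4]
Final shape: (3, 3, 1, 1).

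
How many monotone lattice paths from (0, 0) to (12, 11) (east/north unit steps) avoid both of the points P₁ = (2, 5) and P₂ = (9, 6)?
Number of paths = 913038

Inclusion–exclusion. Total paths: C(23, 12) = 1352078. Through P₁: C(7, 2)·C(16, 10) = 168168. Through P₂: C(15, 9)·C(8, 3) = 280280. Since P₁ is strictly southwest of P₂, a monotone path through both must visit P₁ then P₂; paths through both = C(7, 2)·C(8, 7)·C(8, 3) = 9408. Avoid both = 1352078 − 168168 − 280280 + 9408 = 913038.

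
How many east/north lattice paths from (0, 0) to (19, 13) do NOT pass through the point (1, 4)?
Number of paths = 323939475

Total paths from (0, 0) to (19, 13): C(32, 19) = 347373600. Paths through (1, 4): (paths (0, 0) → (1, 4)) × (paths (1, 4) → (19, 13)) = C(5, 1) · C(27, 18) = 5 · 4686825 = 23434125. Avoidance count = 347373600 − 23434125 = 323939475.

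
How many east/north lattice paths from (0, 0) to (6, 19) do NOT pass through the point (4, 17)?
Number of paths = 141190

Total paths from (0, 0) to (6, 19): C(25, 6) = 177100. Paths through (4, 17): (paths (0, 0) → (4, 17)) × (paths (4, 17) → (6, 19)) = C(21, 4) · C(4, 2) = 5985 · 6 = 35910. Avoidance count = 177100 − 35910 = 141190.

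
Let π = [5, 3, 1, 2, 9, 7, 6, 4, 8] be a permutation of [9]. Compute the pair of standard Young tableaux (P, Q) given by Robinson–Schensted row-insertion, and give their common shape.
P = [1, 2, 4, 8] / [3, 6] / [5, 7] / [9];  Q = [1, 4, 5, 9] / [2, 6] / [3, 7] / [8];  common shape = (4, 2, 2, 1)

Row-insert the values π_1, π_2, … into P one at a time, bumping the leftmost entry strictly greater than the inserted value down to the next row. The recording tableau Q records, in position (i, j), the step at which that cell was added to P.
  Insert 5 (step 1): P = [5];  Q = [1]
  Insert 3 (step 2): P = [3] / [5];  Q = [1] / [2]
  Insert 1 (step 3): P = [1] / [3] / [5];  Q = [1] / [2] / [3]
  Insert 2 (step 4): P = [1, 2] / [3] / [5];  Q = [1, 4] / [2] / [3]
  Insert 9 (step 5): P = [1, 2, 9] / [3] / [5];  Q = [1, 4, 5] / [2] / [3]
  Insert 7 (step 6): P = [1, 2, 7] / [3, 9] / [5];  Q = [1, 4, 5] / [2, 6] / [3]
  Insert 6 (step 7): P = [1, 2, 6] / [3, 7] / [5, 9];  Q = [1, 4, 5] / [2, 6] / [3, 7]
  Insert 4 (step 8): P = [1, 2, 4] / [3, 6] / [5, 7] / [9];  Q = [1, 4, 5] / [2, 6] / [3, 7] / [8]
  Insert 8 (step 9): P = [1, 2, 4, 8] / [3, 6] / [5, 7] / [9];  Q = [1, 4, 5, 9] / [2, 6] / [3, 7] / [8]
Final shape: (4, 2, 2, 1).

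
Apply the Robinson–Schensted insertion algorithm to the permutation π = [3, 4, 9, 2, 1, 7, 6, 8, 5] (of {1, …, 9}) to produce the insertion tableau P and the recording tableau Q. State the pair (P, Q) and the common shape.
P = [1, 4, 5, 8] / [2, 6] / [3, 7] / [9];  Q = [1, 2, 3, 8] / [4, 6] / [5, 7] / [9];  common shape = (4, 2, 2, 1)

Row-insert the values π_1, π_2, … into P one at a time, bumping the leftmost entry strictly greater than the inserted value down to the next row. The recording tableau Q records, in position (i, j), the step at which that cell was added to P.
  Insert 3 (step 1): P = [3];  Q = [1]
  Insert 4 (step 2): P = [3, 4];  Q = [1, 2]
  Insert 9 (step 3): P = [3, 4, 9];  Q = [1, 2, 3]
  Insert 2 (step 4): P = [2, 4, 9] / [3];  Q = [1, 2, 3] / [4]
  Insert 1 (step 5): P = [1, 4, 9] / [2] / [3];  Q = [1, 2, 3] / [4] / [5]
  Insert 7 (step 6): P = [1, 4, 7] / [2, 9] / [3];  Q = [1, 2, 3] / [4, 6] / [5]
  Insert 6 (step 7): P = [1, 4, 6] / [2, 7] / [3, 9];  Q = [1, 2, 3] / [4, 6] / [5, 7]
  Insert 8 (step 8): P = [1, 4, 6, 8] / [2, 7] / [3, 9];  Q = [1, 2, 3, 8] / [4, 6] / [5, 7]
  Insert 5 (step 9): P = [1, 4, 5, 8] / [2, 6] / [3, 7] / [9];  Q = [1, 2, 3, 8] / [4, 6] / [5, 7] / [9]
Final shape: (4, 2, 2, 1).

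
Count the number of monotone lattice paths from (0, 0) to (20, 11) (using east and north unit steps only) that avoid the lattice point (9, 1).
Number of paths = 81145155

Total paths from (0, 0) to (20, 11): C(31, 20) = 84672315. Paths through (9, 1): (paths (0, 0) → (9, 1)) × (paths (9, 1) → (20, 11)) = C(10, 9) · C(21, 11) = 10 · 352716 = 3527160. Avoidance count = 84672315 − 3527160 = 81145155.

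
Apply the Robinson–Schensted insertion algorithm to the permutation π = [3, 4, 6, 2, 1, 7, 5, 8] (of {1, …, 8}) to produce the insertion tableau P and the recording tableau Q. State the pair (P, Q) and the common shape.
P = [1, 4, 5, 7, 8] / [2, 6] / [3];  Q = [1, 2, 3, 6, 8] / [4, 7] / [5];  common shape = (5, 2, 1)

Row-insert the values π_1, π_2, … into P one at a time, bumping the leftmost entry strictly greater than the inserted value down to the next row. The recording tableau Q records, in position (i, j), the step at which that cell was added to P.
  Insert 3 (step 1): P = [3];  Q = [1]
  Insert 4 (step 2): P = [3, 4];  Q = [1, 2]
  Insert 6 (step 3): P = [3, 4, 6];  Q = [1, 2, 3]
  Insert 2 (step 4): P = [2, 4, 6] / [3];  Q = [1, 2, 3] / [4]
  Insert 1 (step 5): P = [1, 4, 6] / [2] / [3];  Q = [1, 2, 3] / [4] / [5]
  Insert 7 (step 6): P = [1, 4, 6, 7] / [2] / [3];  Q = [1, 2, 3, 6] / [4] / [5]
  Insert 5 (step 7): P = [1, 4, 5, 7] / [2, 6] / [3];  Q = [1, 2, 3, 6] / [4, 7] / [5]
  Insert 8 (step 8): P = [1, 4, 5, 7, 8] / [2, 6] / [3];  Q = [1, 2, 3, 6, 8] / [4, 7] / [5]
Final shape: (5, 2, 1).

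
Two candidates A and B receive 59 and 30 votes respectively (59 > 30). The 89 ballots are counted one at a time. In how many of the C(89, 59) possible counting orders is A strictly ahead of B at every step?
Strict-lead orderings = 146223642402178464162336

Total orderings of the 89 votes with 59 for A: C(89, 59) = 448755316337720114153376. By the Bertrand ballot formula (Cycle Lemma / reflection principle), the number of orderings in which A is strictly ahead of B throughout is (p − q)/(p + q) · C(p + q, p) = (59 − 30)/(59 + 30) · 448755316337720114153376 = 146223642402178464162336.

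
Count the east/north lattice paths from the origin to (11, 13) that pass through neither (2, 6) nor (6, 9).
Number of paths = 1668674

Inclusion–exclusion. Total paths: C(24, 11) = 2496144. Through P₁: C(8, 2)·C(16, 9) = 320320. Through P₂: C(15, 6)·C(9, 5) = 630630. Since P₁ is strictly southwest of P₂, a monotone path through both must visit P₁ then P₂; paths through both = C(8, 2)·C(7, 4)·C(9, 5) = 123480. Avoid both = 2496144 − 320320 − 630630 + 123480 = 1668674.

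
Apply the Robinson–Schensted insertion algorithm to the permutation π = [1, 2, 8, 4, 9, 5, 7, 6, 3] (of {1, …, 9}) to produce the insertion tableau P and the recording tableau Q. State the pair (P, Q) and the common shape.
P = [1, 2, 3, 5, 6] / [4, 9] / [7] / [8];  Q = [1, 2, 3, 5, 7] / [4, 6] / [8] / [9];  common shape = (5, 2, 1, 1)

Row-insert the values π_1, π_2, … into P one at a time, bumping the leftmost entry strictly greater than the inserted value down to the next row. The recording tableau Q records, in position (i, j), the step at which that cell was added to P.
  Insert 1 (step 1): P = [1];  Q = [1]
  Insert 2 (step 2): P = [1, 2];  Q = [1, 2]
  Insert 8 (step 3): P = [1, 2, 8];  Q = [1, 2, 3]
  Insert 4 (step 4): P = [1, 2, 4] / [8];  Q = [1, 2, 3] / [4]
  Insert 9 (step 5): P = [1, 2, 4, 9] / [8];  Q = [1, 2, 3, 5] / [4]
  Insert 5 (step 6): P = [1, 2, 4, 5] / [8, 9];  Q = [1, 2, 3, 5] / [4, 6]
  Insert 7 (step 7): P = [1, 2, 4, 5, 7] / [8, 9];  Q = [1, 2, 3, 5, 7] / [4, 6]
  Insert 6 (step 8): P = [1, 2, 4, 5, 6] / [7, 9] / [8];  Q = [1, 2, 3, 5, 7] / [4, 6] / [8]
  Insert 3 (step 9): P = [1, 2, 3, 5, 6] / [4, 9] / [7] / [8];  Q = [1, 2, 3, 5, 7] / [4, 6] / [8] / [9]
Final shape: (5, 2, 1, 1).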